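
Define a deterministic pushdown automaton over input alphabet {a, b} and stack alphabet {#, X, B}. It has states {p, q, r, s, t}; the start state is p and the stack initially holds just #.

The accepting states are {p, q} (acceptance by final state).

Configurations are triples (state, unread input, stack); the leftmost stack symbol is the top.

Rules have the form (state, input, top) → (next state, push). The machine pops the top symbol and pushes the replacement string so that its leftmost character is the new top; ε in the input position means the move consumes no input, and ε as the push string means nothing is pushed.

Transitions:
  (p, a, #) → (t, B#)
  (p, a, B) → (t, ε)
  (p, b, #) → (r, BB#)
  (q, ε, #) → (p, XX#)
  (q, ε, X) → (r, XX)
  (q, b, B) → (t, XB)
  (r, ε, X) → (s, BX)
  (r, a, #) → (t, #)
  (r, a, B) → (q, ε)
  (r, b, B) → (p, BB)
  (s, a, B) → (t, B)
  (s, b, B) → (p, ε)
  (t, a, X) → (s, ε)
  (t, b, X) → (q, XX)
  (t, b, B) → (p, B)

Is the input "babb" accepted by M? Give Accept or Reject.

(p, babb, #)
  read b, top #: go to r, push BB# → (r, abb, BB#)
  read a, top B: go to q, push ε → (q, bb, B#)
  read b, top B: go to t, push XB → (t, b, XB#)
  read b, top X: go to q, push XX → (q, ε, XXB#)
All input consumed; state q ∈ F.

Accept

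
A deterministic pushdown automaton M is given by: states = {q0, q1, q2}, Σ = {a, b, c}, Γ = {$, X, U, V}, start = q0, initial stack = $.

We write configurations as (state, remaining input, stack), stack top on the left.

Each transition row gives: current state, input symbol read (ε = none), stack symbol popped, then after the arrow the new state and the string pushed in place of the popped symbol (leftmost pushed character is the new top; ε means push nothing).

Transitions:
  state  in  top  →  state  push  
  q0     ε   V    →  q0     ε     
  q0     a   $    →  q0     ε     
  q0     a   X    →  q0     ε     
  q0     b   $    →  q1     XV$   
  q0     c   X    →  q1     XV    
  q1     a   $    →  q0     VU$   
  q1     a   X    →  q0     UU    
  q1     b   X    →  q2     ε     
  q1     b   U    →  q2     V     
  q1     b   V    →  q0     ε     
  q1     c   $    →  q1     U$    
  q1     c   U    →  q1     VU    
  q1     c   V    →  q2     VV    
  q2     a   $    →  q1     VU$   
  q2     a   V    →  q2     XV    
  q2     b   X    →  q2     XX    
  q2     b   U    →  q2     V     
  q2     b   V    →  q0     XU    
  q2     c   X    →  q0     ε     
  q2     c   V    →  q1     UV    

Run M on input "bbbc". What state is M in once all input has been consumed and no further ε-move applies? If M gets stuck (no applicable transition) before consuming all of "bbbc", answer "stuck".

q1

(q0, bbbc, $) ⊢ (q1, bbc, XV$) ⊢ (q2, bc, V$) ⊢ (q0, c, XU$) ⊢ (q1, ε, XVU$)
All input consumed; M is in state q1.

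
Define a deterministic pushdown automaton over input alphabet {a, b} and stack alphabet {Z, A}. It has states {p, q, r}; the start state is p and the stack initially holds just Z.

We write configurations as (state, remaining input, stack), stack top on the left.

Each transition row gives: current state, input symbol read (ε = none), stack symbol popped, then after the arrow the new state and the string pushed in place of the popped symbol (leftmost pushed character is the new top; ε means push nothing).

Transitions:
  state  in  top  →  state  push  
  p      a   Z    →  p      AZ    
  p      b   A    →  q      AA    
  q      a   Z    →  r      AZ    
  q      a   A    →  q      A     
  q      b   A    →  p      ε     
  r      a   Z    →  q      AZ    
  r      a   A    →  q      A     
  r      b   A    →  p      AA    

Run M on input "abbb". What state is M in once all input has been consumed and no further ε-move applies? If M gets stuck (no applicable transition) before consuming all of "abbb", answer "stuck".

(p, abbb, Z)
  read a, top Z: go to p, push AZ → (p, bbb, AZ)
  read b, top A: go to q, push AA → (q, bb, AAZ)
  read b, top A: go to p, push ε → (p, b, AZ)
  read b, top A: go to q, push AA → (q, ε, AAZ)
All input consumed; M is in state q.

q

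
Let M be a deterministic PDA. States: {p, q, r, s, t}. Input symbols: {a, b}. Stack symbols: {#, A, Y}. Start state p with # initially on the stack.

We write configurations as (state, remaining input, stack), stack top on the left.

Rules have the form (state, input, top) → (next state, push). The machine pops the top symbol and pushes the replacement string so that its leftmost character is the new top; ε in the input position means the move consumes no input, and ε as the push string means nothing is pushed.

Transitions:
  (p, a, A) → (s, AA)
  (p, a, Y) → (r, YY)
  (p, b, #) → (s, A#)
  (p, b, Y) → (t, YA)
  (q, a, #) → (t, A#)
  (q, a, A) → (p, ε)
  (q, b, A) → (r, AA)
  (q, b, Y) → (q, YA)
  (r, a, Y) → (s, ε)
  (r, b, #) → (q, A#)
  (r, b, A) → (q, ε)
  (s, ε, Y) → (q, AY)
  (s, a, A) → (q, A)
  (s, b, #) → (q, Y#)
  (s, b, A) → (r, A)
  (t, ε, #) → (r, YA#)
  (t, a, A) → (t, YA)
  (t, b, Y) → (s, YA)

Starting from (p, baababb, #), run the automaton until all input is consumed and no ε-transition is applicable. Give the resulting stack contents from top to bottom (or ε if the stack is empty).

A#

(p, baababb, #) ⊢ (s, aababb, A#) ⊢ (q, ababb, A#) ⊢ (p, babb, #) ⊢ (s, abb, A#) ⊢ (q, bb, A#) ⊢ (r, b, AA#) ⊢ (q, ε, A#)
All input consumed in state q with stack A#.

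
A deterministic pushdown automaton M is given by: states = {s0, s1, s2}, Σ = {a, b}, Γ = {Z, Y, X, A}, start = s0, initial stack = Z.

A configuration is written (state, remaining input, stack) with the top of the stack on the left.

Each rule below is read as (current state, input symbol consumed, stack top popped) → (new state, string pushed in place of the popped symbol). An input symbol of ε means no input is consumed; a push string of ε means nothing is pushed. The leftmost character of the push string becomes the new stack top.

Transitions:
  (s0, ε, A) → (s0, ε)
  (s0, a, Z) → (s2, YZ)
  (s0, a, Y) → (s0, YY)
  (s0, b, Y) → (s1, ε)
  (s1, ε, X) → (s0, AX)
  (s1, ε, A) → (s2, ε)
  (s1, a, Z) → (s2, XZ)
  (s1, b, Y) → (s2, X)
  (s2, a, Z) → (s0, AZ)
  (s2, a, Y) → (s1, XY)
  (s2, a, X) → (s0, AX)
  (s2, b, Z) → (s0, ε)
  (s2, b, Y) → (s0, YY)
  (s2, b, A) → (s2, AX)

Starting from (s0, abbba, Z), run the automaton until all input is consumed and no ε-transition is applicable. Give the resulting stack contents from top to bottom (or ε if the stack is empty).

(s0, abbba, Z)
  read a, top Z: go to s2, push YZ → (s2, bbba, YZ)
  read b, top Y: go to s0, push YY → (s0, bba, YYZ)
  read b, top Y: go to s1, push ε → (s1, ba, YZ)
  read b, top Y: go to s2, push X → (s2, a, XZ)
  read a, top X: go to s0, push AX → (s0, ε, AXZ)
  ε-move, top A: go to s0, push ε → (s0, ε, XZ)
All input consumed in state s0 with stack XZ.

XZ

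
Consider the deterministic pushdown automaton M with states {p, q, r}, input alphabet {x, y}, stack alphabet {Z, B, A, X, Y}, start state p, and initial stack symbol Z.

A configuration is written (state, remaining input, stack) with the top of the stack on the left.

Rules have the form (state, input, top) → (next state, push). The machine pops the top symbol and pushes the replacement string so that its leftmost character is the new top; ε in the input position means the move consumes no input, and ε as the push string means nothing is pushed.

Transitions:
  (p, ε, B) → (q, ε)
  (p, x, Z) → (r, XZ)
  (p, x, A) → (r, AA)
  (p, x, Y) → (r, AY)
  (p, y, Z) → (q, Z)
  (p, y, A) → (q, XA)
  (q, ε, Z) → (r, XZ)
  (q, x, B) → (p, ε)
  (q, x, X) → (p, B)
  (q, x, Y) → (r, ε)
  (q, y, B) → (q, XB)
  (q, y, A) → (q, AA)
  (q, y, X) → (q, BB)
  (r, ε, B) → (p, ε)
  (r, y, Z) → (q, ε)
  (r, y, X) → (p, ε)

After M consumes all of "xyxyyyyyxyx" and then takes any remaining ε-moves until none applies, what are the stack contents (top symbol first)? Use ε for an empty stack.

XZ

(p, xyxyyyyyxyx, Z) ⊢ (r, yxyyyyyxyx, XZ) ⊢ (p, xyyyyyxyx, Z) ⊢ (r, yyyyyxyx, XZ) ⊢ (p, yyyyxyx, Z) ⊢ (q, yyyxyx, Z) ⊢ (r, yyyxyx, XZ) ⊢ (p, yyxyx, Z) ⊢ (q, yxyx, Z) ⊢ (r, yxyx, XZ) ⊢ (p, xyx, Z) ⊢ (r, yx, XZ) ⊢ (p, x, Z) ⊢ (r, ε, XZ)
All input consumed in state r with stack XZ.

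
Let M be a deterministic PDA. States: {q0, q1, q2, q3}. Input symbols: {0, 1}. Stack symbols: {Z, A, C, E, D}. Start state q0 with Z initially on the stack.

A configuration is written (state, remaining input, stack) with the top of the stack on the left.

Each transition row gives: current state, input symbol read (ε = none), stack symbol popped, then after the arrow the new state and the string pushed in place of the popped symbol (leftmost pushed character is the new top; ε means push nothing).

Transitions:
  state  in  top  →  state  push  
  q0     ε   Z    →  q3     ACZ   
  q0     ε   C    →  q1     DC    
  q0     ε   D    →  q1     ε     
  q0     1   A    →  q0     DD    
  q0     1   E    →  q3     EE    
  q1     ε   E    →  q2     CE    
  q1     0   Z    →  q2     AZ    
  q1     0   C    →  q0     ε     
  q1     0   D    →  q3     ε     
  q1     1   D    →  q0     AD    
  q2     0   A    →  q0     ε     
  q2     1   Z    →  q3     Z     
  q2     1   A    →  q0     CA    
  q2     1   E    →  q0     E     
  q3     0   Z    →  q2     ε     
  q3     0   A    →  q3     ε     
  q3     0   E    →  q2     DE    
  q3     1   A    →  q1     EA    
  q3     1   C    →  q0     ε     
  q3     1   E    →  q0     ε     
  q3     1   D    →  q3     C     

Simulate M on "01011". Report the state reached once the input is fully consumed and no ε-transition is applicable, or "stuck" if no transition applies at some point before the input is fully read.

q2

(q0, 01011, Z) ⊢ (q3, 01011, ACZ) ⊢ (q3, 1011, CZ) ⊢ (q0, 011, Z) ⊢ (q3, 011, ACZ) ⊢ (q3, 11, CZ) ⊢ (q0, 1, Z) ⊢ (q3, 1, ACZ) ⊢ (q1, ε, EACZ) ⊢ (q2, ε, CEACZ)
All input consumed; M is in state q2.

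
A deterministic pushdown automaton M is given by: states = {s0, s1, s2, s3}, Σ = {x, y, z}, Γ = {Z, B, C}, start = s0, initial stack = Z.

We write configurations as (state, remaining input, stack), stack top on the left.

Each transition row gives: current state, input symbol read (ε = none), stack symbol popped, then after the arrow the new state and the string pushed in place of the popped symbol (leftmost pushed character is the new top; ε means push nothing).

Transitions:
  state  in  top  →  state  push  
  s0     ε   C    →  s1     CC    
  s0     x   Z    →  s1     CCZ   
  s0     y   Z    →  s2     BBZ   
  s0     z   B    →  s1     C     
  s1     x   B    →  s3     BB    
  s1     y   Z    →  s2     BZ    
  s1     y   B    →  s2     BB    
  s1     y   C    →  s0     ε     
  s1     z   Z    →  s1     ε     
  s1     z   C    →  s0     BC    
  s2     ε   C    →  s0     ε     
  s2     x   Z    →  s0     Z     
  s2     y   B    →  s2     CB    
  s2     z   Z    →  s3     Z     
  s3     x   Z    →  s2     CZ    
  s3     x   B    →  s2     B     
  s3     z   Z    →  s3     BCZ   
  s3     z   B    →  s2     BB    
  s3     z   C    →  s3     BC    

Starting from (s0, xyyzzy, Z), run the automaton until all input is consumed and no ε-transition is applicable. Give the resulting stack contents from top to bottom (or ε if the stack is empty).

CCCZ

(s0, xyyzzy, Z)
  read x, top Z: go to s1, push CCZ → (s1, yyzzy, CCZ)
  read y, top C: go to s0, push ε → (s0, yzzy, CZ)
  ε-move, top C: go to s1, push CC → (s1, yzzy, CCZ)
  read y, top C: go to s0, push ε → (s0, zzy, CZ)
  ε-move, top C: go to s1, push CC → (s1, zzy, CCZ)
  read z, top C: go to s0, push BC → (s0, zy, BCCZ)
  read z, top B: go to s1, push C → (s1, y, CCCZ)
  read y, top C: go to s0, push ε → (s0, ε, CCZ)
  ε-move, top C: go to s1, push CC → (s1, ε, CCCZ)
All input consumed in state s1 with stack CCCZ.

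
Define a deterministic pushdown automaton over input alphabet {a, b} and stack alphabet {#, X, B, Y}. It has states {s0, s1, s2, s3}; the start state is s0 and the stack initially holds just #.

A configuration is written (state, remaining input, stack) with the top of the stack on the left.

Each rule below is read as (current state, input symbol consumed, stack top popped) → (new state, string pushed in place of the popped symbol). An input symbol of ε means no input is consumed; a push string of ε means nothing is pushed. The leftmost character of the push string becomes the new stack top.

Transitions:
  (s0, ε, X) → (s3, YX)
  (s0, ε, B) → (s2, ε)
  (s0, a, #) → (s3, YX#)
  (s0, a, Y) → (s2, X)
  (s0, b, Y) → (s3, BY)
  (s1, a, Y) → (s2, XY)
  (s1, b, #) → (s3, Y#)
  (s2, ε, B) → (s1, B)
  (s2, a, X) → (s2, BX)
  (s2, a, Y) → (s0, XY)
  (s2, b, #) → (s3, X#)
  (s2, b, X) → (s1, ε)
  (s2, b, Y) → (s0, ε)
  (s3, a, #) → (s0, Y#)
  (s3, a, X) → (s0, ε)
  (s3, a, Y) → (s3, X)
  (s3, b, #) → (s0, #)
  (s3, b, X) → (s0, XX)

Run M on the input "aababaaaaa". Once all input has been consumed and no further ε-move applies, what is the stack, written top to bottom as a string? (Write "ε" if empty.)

XXXXXX#

(s0, aababaaaaa, #) ⊢ (s3, ababaaaaa, YX#) ⊢ (s3, babaaaaa, XX#) ⊢ (s0, abaaaaa, XXX#) ⊢ (s3, abaaaaa, YXXX#) ⊢ (s3, baaaaa, XXXX#) ⊢ (s0, aaaaa, XXXXX#) ⊢ (s3, aaaaa, YXXXXX#) ⊢ (s3, aaaa, XXXXXX#) ⊢ (s0, aaa, XXXXX#) ⊢ (s3, aaa, YXXXXX#) ⊢ (s3, aa, XXXXXX#) ⊢ (s0, a, XXXXX#) ⊢ (s3, a, YXXXXX#) ⊢ (s3, ε, XXXXXX#)
All input consumed in state s3 with stack XXXXXX#.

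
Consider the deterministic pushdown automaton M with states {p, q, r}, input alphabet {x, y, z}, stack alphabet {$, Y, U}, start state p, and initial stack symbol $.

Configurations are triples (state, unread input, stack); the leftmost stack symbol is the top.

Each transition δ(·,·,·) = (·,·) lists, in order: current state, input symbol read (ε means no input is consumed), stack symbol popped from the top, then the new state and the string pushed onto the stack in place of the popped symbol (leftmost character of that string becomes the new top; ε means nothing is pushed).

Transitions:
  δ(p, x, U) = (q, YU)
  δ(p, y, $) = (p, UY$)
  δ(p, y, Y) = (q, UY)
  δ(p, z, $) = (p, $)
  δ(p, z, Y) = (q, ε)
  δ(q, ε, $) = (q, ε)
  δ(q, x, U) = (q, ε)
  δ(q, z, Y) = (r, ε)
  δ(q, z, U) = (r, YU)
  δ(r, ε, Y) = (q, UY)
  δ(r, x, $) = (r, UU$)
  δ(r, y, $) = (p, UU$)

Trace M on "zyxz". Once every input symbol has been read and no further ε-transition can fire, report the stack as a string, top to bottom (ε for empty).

UY$

(p, zyxz, $)
  read z, top $: go to p, push $ → (p, yxz, $)
  read y, top $: go to p, push UY$ → (p, xz, UY$)
  read x, top U: go to q, push YU → (q, z, YUY$)
  read z, top Y: go to r, push ε → (r, ε, UY$)
All input consumed in state r with stack UY$.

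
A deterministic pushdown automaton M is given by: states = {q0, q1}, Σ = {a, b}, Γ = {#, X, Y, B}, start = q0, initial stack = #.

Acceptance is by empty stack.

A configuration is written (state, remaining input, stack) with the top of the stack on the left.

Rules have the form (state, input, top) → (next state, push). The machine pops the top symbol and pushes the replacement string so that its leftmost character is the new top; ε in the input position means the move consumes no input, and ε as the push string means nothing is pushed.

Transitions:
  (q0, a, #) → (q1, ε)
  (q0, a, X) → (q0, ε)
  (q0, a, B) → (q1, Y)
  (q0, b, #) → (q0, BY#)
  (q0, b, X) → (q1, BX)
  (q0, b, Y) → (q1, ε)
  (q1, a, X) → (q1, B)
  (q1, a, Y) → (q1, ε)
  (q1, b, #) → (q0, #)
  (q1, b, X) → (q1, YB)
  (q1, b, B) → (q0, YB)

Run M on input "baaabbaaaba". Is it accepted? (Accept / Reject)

(q0, baaabbaaaba, #)
  read b, top #: go to q0, push BY# → (q0, aaabbaaaba, BY#)
  read a, top B: go to q1, push Y → (q1, aabbaaaba, YY#)
  read a, top Y: go to q1, push ε → (q1, abbaaaba, Y#)
  read a, top Y: go to q1, push ε → (q1, bbaaaba, #)
  read b, top #: go to q0, push # → (q0, baaaba, #)
  read b, top #: go to q0, push BY# → (q0, aaaba, BY#)
  read a, top B: go to q1, push Y → (q1, aaba, YY#)
  read a, top Y: go to q1, push ε → (q1, aba, Y#)
  read a, top Y: go to q1, push ε → (q1, ba, #)
  read b, top #: go to q0, push # → (q0, a, #)
  read a, top #: go to q1, push ε → (q1, ε, ε)
All input consumed and the stack is empty.

Accept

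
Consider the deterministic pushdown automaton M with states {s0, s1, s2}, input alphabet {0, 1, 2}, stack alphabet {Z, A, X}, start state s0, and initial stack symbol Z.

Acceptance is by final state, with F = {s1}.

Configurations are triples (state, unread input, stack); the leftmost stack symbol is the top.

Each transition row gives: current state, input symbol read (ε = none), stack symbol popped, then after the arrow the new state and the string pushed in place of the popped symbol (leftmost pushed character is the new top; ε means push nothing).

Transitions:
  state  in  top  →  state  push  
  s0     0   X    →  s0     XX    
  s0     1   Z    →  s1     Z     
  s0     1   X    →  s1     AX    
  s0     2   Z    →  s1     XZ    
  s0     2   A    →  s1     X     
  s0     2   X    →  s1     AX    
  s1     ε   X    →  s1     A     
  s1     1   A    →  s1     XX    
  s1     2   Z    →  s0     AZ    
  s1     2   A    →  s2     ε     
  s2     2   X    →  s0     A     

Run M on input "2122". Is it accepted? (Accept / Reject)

Reject

(s0, 2122, Z) ⊢ (s1, 122, XZ) ⊢ (s1, 122, AZ) ⊢ (s1, 22, XXZ) ⊢ (s1, 22, AXZ) ⊢ (s2, 2, XZ) ⊢ (s0, ε, AZ)
All input consumed; state s0 ∉ F and no further ε-move applies.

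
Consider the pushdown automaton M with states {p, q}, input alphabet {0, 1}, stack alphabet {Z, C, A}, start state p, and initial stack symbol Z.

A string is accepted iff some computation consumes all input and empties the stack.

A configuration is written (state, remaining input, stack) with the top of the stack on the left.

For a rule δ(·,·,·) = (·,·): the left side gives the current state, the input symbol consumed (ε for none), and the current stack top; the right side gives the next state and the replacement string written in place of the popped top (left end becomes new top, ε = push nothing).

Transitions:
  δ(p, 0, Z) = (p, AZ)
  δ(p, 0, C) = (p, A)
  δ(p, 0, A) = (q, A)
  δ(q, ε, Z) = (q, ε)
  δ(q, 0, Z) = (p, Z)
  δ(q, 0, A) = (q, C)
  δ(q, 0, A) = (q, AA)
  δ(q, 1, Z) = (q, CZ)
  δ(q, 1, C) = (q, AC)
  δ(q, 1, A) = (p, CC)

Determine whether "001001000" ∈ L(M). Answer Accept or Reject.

No computation consumes all input and empties the stack.

Reject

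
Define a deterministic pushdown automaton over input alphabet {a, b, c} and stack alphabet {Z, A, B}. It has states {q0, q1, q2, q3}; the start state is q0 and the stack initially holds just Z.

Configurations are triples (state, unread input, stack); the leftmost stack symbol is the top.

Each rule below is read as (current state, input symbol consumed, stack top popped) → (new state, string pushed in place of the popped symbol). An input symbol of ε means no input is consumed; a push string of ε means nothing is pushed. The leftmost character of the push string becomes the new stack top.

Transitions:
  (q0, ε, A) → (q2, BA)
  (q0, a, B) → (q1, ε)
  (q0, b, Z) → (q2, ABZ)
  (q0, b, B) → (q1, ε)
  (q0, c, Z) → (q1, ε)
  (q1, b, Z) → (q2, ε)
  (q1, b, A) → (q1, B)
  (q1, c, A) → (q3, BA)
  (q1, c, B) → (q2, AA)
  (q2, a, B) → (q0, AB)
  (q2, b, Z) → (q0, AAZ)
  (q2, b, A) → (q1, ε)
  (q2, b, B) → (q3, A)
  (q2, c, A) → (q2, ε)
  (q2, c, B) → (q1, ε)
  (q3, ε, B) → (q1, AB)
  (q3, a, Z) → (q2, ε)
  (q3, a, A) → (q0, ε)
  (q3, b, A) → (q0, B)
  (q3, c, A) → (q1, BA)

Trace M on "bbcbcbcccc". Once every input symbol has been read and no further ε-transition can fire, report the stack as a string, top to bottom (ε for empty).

AZ

(q0, bbcbcbcccc, Z)
  read b, top Z: go to q2, push ABZ → (q2, bcbcbcccc, ABZ)
  read b, top A: go to q1, push ε → (q1, cbcbcccc, BZ)
  read c, top B: go to q2, push AA → (q2, bcbcccc, AAZ)
  read b, top A: go to q1, push ε → (q1, cbcccc, AZ)
  read c, top A: go to q3, push BA → (q3, bcccc, BAZ)
  ε-move, top B: go to q1, push AB → (q1, bcccc, ABAZ)
  read b, top A: go to q1, push B → (q1, cccc, BBAZ)
  read c, top B: go to q2, push AA → (q2, ccc, AABAZ)
  read c, top A: go to q2, push ε → (q2, cc, ABAZ)
  read c, top A: go to q2, push ε → (q2, c, BAZ)
  read c, top B: go to q1, push ε → (q1, ε, AZ)
All input consumed in state q1 with stack AZ.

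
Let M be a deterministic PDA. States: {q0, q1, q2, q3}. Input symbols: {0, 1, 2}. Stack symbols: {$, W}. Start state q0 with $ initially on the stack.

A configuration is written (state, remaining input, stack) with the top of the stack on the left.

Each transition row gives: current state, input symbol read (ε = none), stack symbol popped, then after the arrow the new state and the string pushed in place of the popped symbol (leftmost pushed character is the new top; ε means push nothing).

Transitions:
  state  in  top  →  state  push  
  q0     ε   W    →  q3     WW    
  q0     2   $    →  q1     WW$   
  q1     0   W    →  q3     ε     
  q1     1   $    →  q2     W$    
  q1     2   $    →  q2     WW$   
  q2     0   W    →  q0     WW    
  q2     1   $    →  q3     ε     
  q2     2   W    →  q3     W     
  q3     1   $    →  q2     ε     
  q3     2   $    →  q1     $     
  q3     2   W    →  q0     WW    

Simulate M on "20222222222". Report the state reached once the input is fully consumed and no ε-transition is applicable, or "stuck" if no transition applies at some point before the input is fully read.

q3

(q0, 20222222222, $) ⊢ (q1, 0222222222, WW$) ⊢ (q3, 222222222, W$) ⊢ (q0, 22222222, WW$) ⊢ (q3, 22222222, WWW$) ⊢ (q0, 2222222, WWWW$) ⊢ (q3, 2222222, WWWWW$) ⊢ (q0, 222222, WWWWWW$) ⊢ (q3, 222222, WWWWWWW$) ⊢ (q0, 22222, WWWWWWWW$) ⊢ (q3, 22222, WWWWWWWWW$) ⊢ (q0, 2222, WWWWWWWWWW$) ⊢ (q3, 2222, WWWWWWWWWWW$) ⊢ (q0, 222, WWWWWWWWWWWW$) ⊢ (q3, 222, WWWWWWWWWWWWW$) ⊢ (q0, 22, WWWWWWWWWWWWWW$) ⊢ (q3, 22, WWWWWWWWWWWWWWW$) ⊢ (q0, 2, WWWWWWWWWWWWWWWW$) ⊢ (q3, 2, WWWWWWWWWWWWWWWWW$) ⊢ (q0, ε, WWWWWWWWWWWWWWWWWW$) ⊢ (q3, ε, WWWWWWWWWWWWWWWWWWW$)
All input consumed; M is in state q3.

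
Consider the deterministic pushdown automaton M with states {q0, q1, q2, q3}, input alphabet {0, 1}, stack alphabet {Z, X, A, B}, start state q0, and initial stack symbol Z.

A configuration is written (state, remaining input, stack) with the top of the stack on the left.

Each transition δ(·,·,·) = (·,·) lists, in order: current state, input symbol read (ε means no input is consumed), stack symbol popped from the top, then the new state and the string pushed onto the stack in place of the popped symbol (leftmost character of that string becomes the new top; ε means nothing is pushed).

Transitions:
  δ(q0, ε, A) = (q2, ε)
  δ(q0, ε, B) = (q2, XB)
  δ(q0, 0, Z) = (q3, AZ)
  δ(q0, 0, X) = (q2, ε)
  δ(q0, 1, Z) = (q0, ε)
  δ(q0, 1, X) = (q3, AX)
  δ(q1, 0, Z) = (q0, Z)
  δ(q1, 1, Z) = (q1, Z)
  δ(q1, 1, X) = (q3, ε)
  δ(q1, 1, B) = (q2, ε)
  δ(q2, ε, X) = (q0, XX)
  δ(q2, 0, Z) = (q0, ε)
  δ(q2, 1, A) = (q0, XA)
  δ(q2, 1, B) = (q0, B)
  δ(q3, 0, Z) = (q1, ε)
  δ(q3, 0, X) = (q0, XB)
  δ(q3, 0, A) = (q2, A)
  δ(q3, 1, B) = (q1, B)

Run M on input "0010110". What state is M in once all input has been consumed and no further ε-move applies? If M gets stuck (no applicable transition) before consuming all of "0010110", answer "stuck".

(q0, 0010110, Z) ⊢ (q3, 010110, AZ) ⊢ (q2, 10110, AZ) ⊢ (q0, 0110, XAZ) ⊢ (q2, 110, AZ) ⊢ (q0, 10, XAZ) ⊢ (q3, 0, AXAZ) ⊢ (q2, ε, AXAZ)
All input consumed; M is in state q2.

q2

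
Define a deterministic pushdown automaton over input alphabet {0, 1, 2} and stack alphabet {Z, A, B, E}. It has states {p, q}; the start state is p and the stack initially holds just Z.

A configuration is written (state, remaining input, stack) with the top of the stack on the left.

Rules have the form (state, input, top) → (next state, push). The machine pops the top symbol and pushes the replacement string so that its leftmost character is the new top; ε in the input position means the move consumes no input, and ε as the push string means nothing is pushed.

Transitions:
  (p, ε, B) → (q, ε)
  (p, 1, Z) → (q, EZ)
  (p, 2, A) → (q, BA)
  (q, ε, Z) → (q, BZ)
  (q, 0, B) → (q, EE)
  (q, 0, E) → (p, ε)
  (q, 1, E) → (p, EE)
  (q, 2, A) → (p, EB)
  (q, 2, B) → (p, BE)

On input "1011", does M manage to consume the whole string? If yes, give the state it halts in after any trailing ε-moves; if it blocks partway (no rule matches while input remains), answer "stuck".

p

(p, 1011, Z) ⊢ (q, 011, EZ) ⊢ (p, 11, Z) ⊢ (q, 1, EZ) ⊢ (p, ε, EEZ)
All input consumed; M is in state p.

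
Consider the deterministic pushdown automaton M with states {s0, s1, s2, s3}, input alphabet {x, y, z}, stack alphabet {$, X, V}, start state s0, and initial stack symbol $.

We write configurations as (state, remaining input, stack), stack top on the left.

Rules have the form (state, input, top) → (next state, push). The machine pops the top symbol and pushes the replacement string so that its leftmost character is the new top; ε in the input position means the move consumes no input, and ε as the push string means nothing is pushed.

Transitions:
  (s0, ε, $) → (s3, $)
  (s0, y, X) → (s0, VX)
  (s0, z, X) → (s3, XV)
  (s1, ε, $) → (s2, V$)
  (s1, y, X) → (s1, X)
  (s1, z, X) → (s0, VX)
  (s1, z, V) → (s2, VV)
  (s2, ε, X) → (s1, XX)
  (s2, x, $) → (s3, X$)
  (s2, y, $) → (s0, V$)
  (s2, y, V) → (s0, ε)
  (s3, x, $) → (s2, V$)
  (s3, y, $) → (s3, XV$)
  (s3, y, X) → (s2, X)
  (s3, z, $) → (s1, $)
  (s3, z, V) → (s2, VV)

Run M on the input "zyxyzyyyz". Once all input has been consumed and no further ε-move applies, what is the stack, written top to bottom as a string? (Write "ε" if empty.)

VXXV$

(s0, zyxyzyyyz, $)
  ε-move, top $: go to s3, push $ → (s3, zyxyzyyyz, $)
  read z, top $: go to s1, push $ → (s1, yxyzyyyz, $)
  ε-move, top $: go to s2, push V$ → (s2, yxyzyyyz, V$)
  read y, top V: go to s0, push ε → (s0, xyzyyyz, $)
  ε-move, top $: go to s3, push $ → (s3, xyzyyyz, $)
  read x, top $: go to s2, push V$ → (s2, yzyyyz, V$)
  read y, top V: go to s0, push ε → (s0, zyyyz, $)
  ε-move, top $: go to s3, push $ → (s3, zyyyz, $)
  read z, top $: go to s1, push $ → (s1, yyyz, $)
  ε-move, top $: go to s2, push V$ → (s2, yyyz, V$)
  read y, top V: go to s0, push ε → (s0, yyz, $)
  ε-move, top $: go to s3, push $ → (s3, yyz, $)
  read y, top $: go to s3, push XV$ → (s3, yz, XV$)
  read y, top X: go to s2, push X → (s2, z, XV$)
  ε-move, top X: go to s1, push XX → (s1, z, XXV$)
  read z, top X: go to s0, push VX → (s0, ε, VXXV$)
All input consumed in state s0 with stack VXXV$.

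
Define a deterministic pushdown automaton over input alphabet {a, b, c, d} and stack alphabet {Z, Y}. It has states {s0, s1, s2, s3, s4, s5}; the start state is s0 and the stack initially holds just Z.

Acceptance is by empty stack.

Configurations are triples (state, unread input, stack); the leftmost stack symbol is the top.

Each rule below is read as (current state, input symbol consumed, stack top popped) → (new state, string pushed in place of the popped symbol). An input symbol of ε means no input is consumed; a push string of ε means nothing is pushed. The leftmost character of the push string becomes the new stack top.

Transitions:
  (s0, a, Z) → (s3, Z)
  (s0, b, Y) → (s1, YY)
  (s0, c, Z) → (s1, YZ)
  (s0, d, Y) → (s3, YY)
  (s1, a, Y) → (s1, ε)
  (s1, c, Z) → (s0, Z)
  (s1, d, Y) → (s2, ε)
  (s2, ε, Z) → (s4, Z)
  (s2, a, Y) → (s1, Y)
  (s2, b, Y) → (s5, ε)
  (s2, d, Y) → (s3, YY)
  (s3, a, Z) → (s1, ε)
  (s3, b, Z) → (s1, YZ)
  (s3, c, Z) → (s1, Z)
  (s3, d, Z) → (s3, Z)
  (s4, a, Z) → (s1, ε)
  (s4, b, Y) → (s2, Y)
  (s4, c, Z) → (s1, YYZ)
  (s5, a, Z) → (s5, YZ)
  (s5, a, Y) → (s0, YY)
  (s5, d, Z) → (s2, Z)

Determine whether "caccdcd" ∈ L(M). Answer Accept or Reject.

(s0, caccdcd, Z) ⊢ (s1, accdcd, YZ) ⊢ (s1, ccdcd, Z) ⊢ (s0, cdcd, Z) ⊢ (s1, dcd, YZ) ⊢ (s2, cd, Z) ⊢ (s4, cd, Z) ⊢ (s1, d, YYZ) ⊢ (s2, ε, YZ)
All input consumed; stack is YZ, not empty, and no further ε-move applies.

Reject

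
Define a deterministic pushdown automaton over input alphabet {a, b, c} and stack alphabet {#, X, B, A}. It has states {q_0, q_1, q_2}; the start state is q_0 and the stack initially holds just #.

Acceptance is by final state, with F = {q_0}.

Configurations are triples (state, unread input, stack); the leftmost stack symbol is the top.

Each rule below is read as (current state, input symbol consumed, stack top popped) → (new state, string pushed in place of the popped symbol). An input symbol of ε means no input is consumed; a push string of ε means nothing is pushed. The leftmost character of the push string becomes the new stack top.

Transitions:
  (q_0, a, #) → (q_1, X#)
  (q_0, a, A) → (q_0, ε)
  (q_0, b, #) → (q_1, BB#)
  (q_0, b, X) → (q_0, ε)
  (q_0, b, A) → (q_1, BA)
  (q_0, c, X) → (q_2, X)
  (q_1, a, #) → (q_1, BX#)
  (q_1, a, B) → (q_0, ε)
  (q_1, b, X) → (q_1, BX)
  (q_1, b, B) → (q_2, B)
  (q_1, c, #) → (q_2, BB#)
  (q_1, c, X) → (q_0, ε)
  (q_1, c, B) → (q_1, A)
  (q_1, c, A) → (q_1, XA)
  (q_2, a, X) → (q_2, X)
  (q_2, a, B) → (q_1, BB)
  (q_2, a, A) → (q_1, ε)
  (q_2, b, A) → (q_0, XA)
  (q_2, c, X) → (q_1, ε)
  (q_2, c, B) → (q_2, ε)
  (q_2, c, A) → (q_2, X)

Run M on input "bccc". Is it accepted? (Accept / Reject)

(q_0, bccc, #) ⊢ (q_1, ccc, BB#) ⊢ (q_1, cc, AB#) ⊢ (q_1, c, XAB#) ⊢ (q_0, ε, AB#)
All input consumed; state q_0 ∈ F.

Accept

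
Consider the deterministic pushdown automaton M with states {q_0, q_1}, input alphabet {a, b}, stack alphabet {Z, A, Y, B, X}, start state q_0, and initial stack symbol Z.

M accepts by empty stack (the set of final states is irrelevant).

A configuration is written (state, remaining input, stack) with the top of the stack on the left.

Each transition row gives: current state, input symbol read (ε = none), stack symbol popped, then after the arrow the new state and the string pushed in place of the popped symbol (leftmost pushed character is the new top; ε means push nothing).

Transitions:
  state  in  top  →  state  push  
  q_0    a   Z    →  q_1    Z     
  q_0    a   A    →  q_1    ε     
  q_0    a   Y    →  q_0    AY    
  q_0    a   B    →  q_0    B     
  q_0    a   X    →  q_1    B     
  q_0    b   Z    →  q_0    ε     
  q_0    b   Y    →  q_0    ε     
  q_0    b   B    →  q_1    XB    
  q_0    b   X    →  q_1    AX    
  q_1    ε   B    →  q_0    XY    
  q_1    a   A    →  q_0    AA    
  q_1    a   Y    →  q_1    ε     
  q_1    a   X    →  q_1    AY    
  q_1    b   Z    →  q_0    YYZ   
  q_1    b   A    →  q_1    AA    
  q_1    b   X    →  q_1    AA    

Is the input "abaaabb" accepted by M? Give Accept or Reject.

Reject

(q_0, abaaabb, Z)
  read a, top Z: go to q_1, push Z → (q_1, baaabb, Z)
  read b, top Z: go to q_0, push YYZ → (q_0, aaabb, YYZ)
  read a, top Y: go to q_0, push AY → (q_0, aabb, AYYZ)
  read a, top A: go to q_1, push ε → (q_1, abb, YYZ)
  read a, top Y: go to q_1, push ε → (q_1, bb, YZ)
No transition applies at (q_1, bb, YZ); input not fully consumed.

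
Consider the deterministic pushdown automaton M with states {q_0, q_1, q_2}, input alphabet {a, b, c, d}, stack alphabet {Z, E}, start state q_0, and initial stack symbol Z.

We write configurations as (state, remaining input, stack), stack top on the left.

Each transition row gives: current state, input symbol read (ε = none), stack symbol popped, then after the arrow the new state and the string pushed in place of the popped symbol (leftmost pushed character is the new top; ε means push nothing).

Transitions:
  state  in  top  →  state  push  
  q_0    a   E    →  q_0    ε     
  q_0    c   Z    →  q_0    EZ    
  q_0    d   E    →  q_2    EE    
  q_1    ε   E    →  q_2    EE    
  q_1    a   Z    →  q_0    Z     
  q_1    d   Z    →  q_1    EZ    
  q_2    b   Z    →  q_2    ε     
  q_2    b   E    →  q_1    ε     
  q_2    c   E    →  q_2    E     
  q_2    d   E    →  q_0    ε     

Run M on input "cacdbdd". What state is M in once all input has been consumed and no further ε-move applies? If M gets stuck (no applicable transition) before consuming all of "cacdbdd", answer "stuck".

(q_0, cacdbdd, Z) ⊢ (q_0, acdbdd, EZ) ⊢ (q_0, cdbdd, Z) ⊢ (q_0, dbdd, EZ) ⊢ (q_2, bdd, EEZ) ⊢ (q_1, dd, EZ) ⊢ (q_2, dd, EEZ) ⊢ (q_0, d, EZ) ⊢ (q_2, ε, EEZ)
All input consumed; M is in state q_2.

q_2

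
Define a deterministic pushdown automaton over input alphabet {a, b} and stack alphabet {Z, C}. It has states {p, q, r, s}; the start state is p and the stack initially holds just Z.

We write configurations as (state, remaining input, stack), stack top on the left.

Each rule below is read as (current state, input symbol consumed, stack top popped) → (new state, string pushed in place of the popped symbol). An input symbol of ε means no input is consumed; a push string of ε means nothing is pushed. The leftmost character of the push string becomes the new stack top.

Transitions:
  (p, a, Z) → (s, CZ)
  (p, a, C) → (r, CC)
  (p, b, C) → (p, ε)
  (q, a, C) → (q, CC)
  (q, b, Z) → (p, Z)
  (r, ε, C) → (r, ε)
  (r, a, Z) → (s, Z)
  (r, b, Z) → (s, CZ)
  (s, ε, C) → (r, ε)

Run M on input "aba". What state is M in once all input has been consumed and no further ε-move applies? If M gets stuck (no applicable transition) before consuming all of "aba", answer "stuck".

(p, aba, Z)
  read a, top Z: go to s, push CZ → (s, ba, CZ)
  ε-move, top C: go to r, push ε → (r, ba, Z)
  read b, top Z: go to s, push CZ → (s, a, CZ)
  ε-move, top C: go to r, push ε → (r, a, Z)
  read a, top Z: go to s, push Z → (s, ε, Z)
All input consumed; M is in state s.

s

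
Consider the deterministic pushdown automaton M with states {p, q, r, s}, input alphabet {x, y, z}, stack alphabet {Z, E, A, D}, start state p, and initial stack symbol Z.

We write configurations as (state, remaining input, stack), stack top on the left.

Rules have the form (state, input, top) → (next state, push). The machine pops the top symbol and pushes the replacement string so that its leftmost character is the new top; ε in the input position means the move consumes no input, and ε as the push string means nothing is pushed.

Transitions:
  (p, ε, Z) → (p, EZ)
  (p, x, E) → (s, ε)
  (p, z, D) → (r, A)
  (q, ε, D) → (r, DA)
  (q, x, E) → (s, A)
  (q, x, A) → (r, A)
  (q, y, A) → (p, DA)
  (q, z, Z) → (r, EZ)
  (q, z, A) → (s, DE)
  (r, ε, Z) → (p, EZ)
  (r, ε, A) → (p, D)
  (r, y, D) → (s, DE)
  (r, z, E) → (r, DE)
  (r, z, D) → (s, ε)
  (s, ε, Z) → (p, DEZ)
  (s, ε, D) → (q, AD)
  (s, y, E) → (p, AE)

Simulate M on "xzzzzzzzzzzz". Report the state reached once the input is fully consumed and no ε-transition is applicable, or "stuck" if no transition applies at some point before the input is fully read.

(p, xzzzzzzzzzzz, Z) ⊢ (p, xzzzzzzzzzzz, EZ) ⊢ (s, zzzzzzzzzzz, Z) ⊢ (p, zzzzzzzzzzz, DEZ) ⊢ (r, zzzzzzzzzz, AEZ) ⊢ (p, zzzzzzzzzz, DEZ) ⊢ (r, zzzzzzzzz, AEZ) ⊢ (p, zzzzzzzzz, DEZ) ⊢ (r, zzzzzzzz, AEZ) ⊢ (p, zzzzzzzz, DEZ) ⊢ (r, zzzzzzz, AEZ) ⊢ (p, zzzzzzz, DEZ) ⊢ (r, zzzzzz, AEZ) ⊢ (p, zzzzzz, DEZ) ⊢ (r, zzzzz, AEZ) ⊢ (p, zzzzz, DEZ) ⊢ (r, zzzz, AEZ) ⊢ (p, zzzz, DEZ) ⊢ (r, zzz, AEZ) ⊢ (p, zzz, DEZ) ⊢ (r, zz, AEZ) ⊢ (p, zz, DEZ) ⊢ (r, z, AEZ) ⊢ (p, z, DEZ) ⊢ (r, ε, AEZ) ⊢ (p, ε, DEZ)
All input consumed; M is in state p.

p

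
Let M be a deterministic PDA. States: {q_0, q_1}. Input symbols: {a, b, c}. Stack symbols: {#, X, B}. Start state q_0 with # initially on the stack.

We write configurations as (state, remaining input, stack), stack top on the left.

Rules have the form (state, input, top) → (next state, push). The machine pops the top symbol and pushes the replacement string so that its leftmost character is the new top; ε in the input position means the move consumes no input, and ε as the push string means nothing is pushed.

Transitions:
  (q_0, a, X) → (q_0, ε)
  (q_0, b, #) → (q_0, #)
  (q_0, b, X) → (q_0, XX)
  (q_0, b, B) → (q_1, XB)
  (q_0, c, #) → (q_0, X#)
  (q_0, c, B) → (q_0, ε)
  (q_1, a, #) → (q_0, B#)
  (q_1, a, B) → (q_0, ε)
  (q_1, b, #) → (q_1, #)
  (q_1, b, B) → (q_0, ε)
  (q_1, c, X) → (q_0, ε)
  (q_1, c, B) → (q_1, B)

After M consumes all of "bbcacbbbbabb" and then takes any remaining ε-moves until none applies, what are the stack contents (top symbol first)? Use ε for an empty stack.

(q_0, bbcacbbbbabb, #) ⊢ (q_0, bcacbbbbabb, #) ⊢ (q_0, cacbbbbabb, #) ⊢ (q_0, acbbbbabb, X#) ⊢ (q_0, cbbbbabb, #) ⊢ (q_0, bbbbabb, X#) ⊢ (q_0, bbbabb, XX#) ⊢ (q_0, bbabb, XXX#) ⊢ (q_0, babb, XXXX#) ⊢ (q_0, abb, XXXXX#) ⊢ (q_0, bb, XXXX#) ⊢ (q_0, b, XXXXX#) ⊢ (q_0, ε, XXXXXX#)
All input consumed in state q_0 with stack XXXXXX#.

XXXXXX#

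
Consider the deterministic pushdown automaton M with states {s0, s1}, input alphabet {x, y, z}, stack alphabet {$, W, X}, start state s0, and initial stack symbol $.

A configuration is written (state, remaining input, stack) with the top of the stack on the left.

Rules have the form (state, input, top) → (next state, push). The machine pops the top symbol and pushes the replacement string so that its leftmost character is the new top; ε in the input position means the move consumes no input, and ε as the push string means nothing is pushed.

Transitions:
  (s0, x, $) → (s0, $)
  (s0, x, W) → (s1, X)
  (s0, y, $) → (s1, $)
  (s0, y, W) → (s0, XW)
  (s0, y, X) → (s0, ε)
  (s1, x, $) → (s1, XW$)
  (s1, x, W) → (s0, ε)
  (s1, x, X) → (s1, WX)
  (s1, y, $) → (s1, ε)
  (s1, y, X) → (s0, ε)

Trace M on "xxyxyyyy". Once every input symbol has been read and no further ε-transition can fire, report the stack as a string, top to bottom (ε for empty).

XW$

(s0, xxyxyyyy, $)
  read x, top $: go to s0, push $ → (s0, xyxyyyy, $)
  read x, top $: go to s0, push $ → (s0, yxyyyy, $)
  read y, top $: go to s1, push $ → (s1, xyyyy, $)
  read x, top $: go to s1, push XW$ → (s1, yyyy, XW$)
  read y, top X: go to s0, push ε → (s0, yyy, W$)
  read y, top W: go to s0, push XW → (s0, yy, XW$)
  read y, top X: go to s0, push ε → (s0, y, W$)
  read y, top W: go to s0, push XW → (s0, ε, XW$)
All input consumed in state s0 with stack XW$.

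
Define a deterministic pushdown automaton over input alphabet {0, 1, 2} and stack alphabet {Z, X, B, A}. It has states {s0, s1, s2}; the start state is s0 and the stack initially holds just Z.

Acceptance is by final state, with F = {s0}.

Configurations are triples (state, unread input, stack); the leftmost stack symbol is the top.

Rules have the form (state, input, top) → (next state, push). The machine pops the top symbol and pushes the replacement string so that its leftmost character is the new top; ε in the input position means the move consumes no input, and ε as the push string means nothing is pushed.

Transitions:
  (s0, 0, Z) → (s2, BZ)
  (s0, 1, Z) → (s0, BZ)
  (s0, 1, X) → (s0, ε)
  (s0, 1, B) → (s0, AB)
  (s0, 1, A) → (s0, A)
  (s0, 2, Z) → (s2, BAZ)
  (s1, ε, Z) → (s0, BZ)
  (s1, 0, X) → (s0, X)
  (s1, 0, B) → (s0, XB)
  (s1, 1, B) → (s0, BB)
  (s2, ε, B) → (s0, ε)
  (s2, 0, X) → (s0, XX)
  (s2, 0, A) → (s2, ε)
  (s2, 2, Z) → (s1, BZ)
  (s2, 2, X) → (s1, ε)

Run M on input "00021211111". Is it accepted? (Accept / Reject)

(s0, 00021211111, Z) ⊢ (s2, 0021211111, BZ) ⊢ (s0, 0021211111, Z) ⊢ (s2, 021211111, BZ) ⊢ (s0, 021211111, Z) ⊢ (s2, 21211111, BZ) ⊢ (s0, 21211111, Z) ⊢ (s2, 1211111, BAZ) ⊢ (s0, 1211111, AZ) ⊢ (s0, 211111, AZ)
No transition applies at (s0, 211111, AZ); input not fully consumed.

Reject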